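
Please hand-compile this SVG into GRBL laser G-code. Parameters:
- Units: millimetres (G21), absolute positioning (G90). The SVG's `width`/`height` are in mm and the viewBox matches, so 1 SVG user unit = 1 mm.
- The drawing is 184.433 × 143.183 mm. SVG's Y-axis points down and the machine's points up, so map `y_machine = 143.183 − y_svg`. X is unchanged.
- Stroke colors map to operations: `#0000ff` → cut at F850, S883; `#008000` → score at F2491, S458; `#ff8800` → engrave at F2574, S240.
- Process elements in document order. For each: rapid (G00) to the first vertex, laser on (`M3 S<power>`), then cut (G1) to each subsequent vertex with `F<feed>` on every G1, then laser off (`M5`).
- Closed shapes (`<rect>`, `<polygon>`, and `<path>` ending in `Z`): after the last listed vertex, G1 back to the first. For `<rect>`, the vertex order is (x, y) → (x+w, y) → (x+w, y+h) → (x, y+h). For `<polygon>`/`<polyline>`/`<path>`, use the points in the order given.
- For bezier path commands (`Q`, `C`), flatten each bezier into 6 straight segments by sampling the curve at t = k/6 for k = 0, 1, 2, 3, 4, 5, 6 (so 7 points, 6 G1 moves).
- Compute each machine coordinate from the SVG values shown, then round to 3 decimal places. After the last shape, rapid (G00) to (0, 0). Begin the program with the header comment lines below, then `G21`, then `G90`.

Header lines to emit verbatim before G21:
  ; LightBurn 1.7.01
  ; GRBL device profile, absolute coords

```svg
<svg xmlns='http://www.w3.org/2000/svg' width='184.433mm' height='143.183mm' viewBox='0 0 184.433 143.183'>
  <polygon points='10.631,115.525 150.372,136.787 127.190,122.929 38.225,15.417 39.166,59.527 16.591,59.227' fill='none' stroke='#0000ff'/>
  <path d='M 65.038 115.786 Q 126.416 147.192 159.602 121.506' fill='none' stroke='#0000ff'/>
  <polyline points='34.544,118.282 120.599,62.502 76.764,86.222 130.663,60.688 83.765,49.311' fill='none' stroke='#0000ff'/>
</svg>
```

1 u = 1 mm; y_m = 143.183 − y.

[1] `<polygon>` closed polygon, #0000ff→cut S883 F850: (10.631,27.658) → (150.372,6.396) → (127.190,20.254) → (38.225,127.766) → (39.166,83.656) → (16.591,83.956) → (10.631,27.658) (closed)

[2] `<path>` quadratic bezier, #0000ff→cut S883 F850: (65.038,27.397) → (84.714,18.514) → (102.824,12.803) → (119.368,10.264) → (134.346,10.897) → (147.757,14.701) → (159.602,21.677)

[3] `<polyline>` open polyline, #0000ff→cut S883 F850: (34.544,24.901) → (120.599,80.681) → (76.764,56.961) → (130.663,82.495) → (83.765,93.872)

; LightBurn 1.7.01
; GRBL device profile, absolute coords
G21
G90
G00 X10.631 Y27.658
M3 S883
G1 X150.372 Y6.396 F850
G1 X127.190 Y20.254 F850
G1 X38.225 Y127.766 F850
G1 X39.166 Y83.656 F850
G1 X16.591 Y83.956 F850
G1 X10.631 Y27.658 F850
M5
G00 X65.038 Y27.397
M3 S883
G1 X84.714 Y18.514 F850
G1 X102.824 Y12.803 F850
G1 X119.368 Y10.264 F850
G1 X134.346 Y10.897 F850
G1 X147.757 Y14.701 F850
G1 X159.602 Y21.677 F850
M5
G00 X34.544 Y24.901
M3 S883
G1 X120.599 Y80.681 F850
G1 X76.764 Y56.961 F850
G1 X130.663 Y82.495 F850
G1 X83.765 Y93.872 F850
M5
G00 X0.000 Y0.000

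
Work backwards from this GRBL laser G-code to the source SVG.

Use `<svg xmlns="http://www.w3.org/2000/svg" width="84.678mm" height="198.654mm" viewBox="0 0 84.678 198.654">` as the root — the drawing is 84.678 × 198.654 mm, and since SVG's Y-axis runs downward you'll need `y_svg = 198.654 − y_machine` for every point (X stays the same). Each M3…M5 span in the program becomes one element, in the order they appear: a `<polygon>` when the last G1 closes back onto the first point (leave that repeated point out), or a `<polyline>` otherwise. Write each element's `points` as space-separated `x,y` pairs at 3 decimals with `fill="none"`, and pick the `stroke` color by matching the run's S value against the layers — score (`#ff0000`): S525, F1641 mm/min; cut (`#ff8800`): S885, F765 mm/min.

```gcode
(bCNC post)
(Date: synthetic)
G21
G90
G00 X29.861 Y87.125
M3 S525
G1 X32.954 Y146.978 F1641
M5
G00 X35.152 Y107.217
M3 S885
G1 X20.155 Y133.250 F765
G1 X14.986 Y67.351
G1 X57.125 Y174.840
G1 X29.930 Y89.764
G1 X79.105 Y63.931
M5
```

<svg xmlns="http://www.w3.org/2000/svg" width="84.678mm" height="198.654mm" viewBox="0 0 84.678 198.654">
  <polyline points="29.861,111.529 32.954,51.676" fill="none" stroke="#ff0000"/>
  <polyline points="35.152,91.437 20.155,65.404 14.986,131.303 57.125,23.814 29.930,108.890 79.105,134.723" fill="none" stroke="#ff8800"/>
</svg>

y_svg = 198.654 − y_m.

[1] S525→`#ff0000` (score); open run; points: 29.861,111.529 32.954,51.676

[2] S885→`#ff8800` (cut); open run; points: 35.152,91.437 20.155,65.404 14.986,131.303 57.125,23.814 29.930,108.890 79.105,134.723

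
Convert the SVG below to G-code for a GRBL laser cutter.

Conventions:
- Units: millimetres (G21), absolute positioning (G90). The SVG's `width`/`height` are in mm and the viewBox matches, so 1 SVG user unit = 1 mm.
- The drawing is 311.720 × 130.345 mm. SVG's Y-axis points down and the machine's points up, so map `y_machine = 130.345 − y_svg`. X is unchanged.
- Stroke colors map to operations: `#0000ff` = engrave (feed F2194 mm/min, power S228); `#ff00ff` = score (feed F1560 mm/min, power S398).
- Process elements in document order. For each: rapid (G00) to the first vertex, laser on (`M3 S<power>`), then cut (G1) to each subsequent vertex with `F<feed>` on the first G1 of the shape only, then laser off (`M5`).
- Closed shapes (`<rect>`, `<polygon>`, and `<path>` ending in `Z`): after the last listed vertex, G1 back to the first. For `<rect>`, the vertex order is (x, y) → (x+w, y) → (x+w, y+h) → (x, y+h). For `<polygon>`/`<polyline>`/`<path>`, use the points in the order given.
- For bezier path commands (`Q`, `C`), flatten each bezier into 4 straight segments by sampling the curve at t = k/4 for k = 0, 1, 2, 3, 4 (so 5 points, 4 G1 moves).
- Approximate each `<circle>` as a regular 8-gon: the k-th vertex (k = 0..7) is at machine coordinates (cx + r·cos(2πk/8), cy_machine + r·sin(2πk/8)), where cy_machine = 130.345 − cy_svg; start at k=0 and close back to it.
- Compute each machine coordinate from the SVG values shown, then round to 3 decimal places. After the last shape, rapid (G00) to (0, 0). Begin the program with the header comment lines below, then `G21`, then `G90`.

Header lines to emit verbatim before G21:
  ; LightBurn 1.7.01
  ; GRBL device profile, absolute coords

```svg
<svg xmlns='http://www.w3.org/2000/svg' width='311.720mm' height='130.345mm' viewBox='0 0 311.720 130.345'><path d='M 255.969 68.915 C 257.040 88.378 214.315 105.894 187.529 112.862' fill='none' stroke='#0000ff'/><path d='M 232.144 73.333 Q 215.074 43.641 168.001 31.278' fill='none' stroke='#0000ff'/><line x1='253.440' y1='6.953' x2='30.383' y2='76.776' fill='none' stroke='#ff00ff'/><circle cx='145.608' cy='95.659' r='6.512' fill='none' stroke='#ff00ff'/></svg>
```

; LightBurn 1.7.01
; GRBL device profile, absolute coords
G21
G90
G00 X255.969 Y61.430
M3 S228
G1 X249.494 Y47.332 F2194
G1 X232.195 Y34.771
G1 X209.674 Y24.552
G1 X187.529 Y17.483
M5
G00 X232.144 Y57.012
M3 S228
G1 X221.734 Y70.775 F2194
G1 X207.573 Y82.372
G1 X189.662 Y91.802
G1 X168.001 Y99.067
M5
G00 X253.440 Y123.392
M3 S398
G1 X30.383 Y53.569 F1560
M5
G00 X152.120 Y34.686
M3 S398
G1 X150.213 Y39.291 F1560
G1 X145.608 Y41.198
G1 X141.003 Y39.291
G1 X139.096 Y34.686
G1 X141.003 Y30.081
G1 X145.608 Y28.174
G1 X150.213 Y30.081
G1 X152.120 Y34.686
M5
G00 X0.000 Y0.000

Since the viewBox matches the mm dimensions, user units are millimetres directly. The only transform is the Y-flip y_m = 130.345 − y_svg.

Shape 1 is a cubic bezier drawn with `<path>`. Its stroke #0000ff means engrave at S228, F2194. After flipping Y the toolpath is (255.969,61.430) → (249.494,47.332) → (232.195,34.771) → (209.674,24.552) → (187.529,17.483).

Shape 2 is a quadratic bezier drawn with `<path>`. Its stroke #0000ff means engrave at S228, F2194. After flipping Y the toolpath is (232.144,57.012) → (221.734,70.775) → (207.573,82.372) → (189.662,91.802) → (168.001,99.067).

Shape 3 is a line segment drawn with `<line>`. Its stroke #ff00ff means score at S398, F1560. After flipping Y the toolpath is (253.440,123.392) → (30.383,53.569).

Shape 4 is a circle drawn with `<circle>`. Its stroke #ff00ff means score at S398, F1560. After flipping Y the toolpath is (152.120,34.686) → (150.213,39.291) → (145.608,41.198) → (141.003,39.291) → (139.096,34.686) → (141.003,30.081) → (145.608,28.174) → (150.213,30.081) → (152.120,34.686), returning to the start.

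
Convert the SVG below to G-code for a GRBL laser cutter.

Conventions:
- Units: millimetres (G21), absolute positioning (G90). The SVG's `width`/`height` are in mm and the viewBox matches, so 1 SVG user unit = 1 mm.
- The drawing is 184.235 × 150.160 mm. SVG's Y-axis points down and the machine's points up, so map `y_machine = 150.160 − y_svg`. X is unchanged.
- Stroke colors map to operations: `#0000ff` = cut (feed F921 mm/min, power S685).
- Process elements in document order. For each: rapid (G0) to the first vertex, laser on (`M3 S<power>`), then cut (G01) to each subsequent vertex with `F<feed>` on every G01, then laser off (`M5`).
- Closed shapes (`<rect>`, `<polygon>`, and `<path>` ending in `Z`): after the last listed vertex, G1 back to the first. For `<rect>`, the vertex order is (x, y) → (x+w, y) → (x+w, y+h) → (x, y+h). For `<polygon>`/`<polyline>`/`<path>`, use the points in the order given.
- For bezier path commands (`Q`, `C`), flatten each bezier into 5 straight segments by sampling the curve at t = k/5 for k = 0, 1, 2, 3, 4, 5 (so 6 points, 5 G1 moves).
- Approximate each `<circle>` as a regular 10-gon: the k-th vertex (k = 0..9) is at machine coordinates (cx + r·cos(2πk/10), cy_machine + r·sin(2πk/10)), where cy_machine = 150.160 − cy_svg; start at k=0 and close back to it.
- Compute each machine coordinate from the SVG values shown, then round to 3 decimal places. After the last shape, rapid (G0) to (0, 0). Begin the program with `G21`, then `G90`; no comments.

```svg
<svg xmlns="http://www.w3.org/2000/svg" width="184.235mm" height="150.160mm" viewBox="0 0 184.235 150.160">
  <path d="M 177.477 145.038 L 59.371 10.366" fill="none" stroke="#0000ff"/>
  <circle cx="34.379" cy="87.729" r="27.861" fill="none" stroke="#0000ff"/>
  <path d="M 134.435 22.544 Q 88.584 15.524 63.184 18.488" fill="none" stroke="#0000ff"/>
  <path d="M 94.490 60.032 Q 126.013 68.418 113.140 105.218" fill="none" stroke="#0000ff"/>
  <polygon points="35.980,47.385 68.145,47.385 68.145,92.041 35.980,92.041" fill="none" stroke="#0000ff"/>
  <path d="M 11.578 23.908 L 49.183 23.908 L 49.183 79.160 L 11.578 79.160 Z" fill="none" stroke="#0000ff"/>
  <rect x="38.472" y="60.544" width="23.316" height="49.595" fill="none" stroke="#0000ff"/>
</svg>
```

G21
G90
G0 X177.477 Y5.122
M3 S685
G01 X59.371 Y139.794 F921
M5
G0 X62.240 Y62.431
M3 S685
G01 X56.919 Y78.807 F921
G01 X42.989 Y88.928 F921
G01 X25.769 Y88.928 F921
G01 X11.839 Y78.807 F921
G01 X6.518 Y62.431 F921
G01 X11.839 Y46.055 F921
G01 X25.769 Y35.934 F921
G01 X42.989 Y35.934 F921
G01 X56.919 Y46.055 F921
G01 X62.240 Y62.431 F921
M5
G0 X134.435 Y127.616
M3 S685
G01 X116.913 Y130.025 F921
G01 X101.026 Y131.635 F921
G01 X86.776 Y132.446 F921
G01 X74.162 Y132.458 F921
G01 X63.184 Y131.672 F921
M5
G0 X94.490 Y90.128
M3 S685
G01 X105.323 Y85.637 F921
G01 X112.605 Y78.873 F921
G01 X116.335 Y69.836 F921
G01 X116.513 Y58.525 F921
G01 X113.140 Y44.942 F921
M5
G0 X35.980 Y102.775
M3 S685
G01 X68.145 Y102.775 F921
G01 X68.145 Y58.119 F921
G01 X35.980 Y58.119 F921
G01 X35.980 Y102.775 F921
M5
G0 X11.578 Y126.252
M3 S685
G01 X49.183 Y126.252 F921
G01 X49.183 Y71.000 F921
G01 X11.578 Y71.000 F921
G01 X11.578 Y126.252 F921
M5
G0 X38.472 Y89.616
M3 S685
G01 X61.788 Y89.616 F921
G01 X61.788 Y40.021 F921
G01 X38.472 Y40.021 F921
G01 X38.472 Y89.616 F921
M5
G0 X0.000 Y0.000

viewBox `0 0 184.235 150.160` with mm width/height → 1 unit = 1 mm. Flip: y_m = 150.160 − y_svg.

**Shape 1** — `<path>` line segment, stroke `#0000ff` → cut (S685, F921). Machine vertices: (177.477,5.122) → (59.371,139.794). Open path.

**Shape 2** — `<circle>` circle, stroke `#0000ff` → cut (S685, F921). Machine vertices: (62.240,62.431) → (56.919,78.807) → (42.989,88.928) → (25.769,88.928) → (11.839,78.807) → (6.518,62.431) → (11.839,46.055) → (25.769,35.934) → (42.989,35.934) → (56.919,46.055) → (62.240,62.431). Closed: final G1 returns to the first vertex.

**Shape 3** — `<path>` quadratic bezier, stroke `#0000ff` → cut (S685, F921). Control points (SVG): P0=(134.435,22.544), P1=(88.584,15.524), P2=(63.184,18.488); sampled at t=k/5. Machine vertices: (134.435,127.616) → (116.913,130.025) → (101.026,131.635) → (86.776,132.446) → (74.162,132.458) → (63.184,131.672). Open path.

**Shape 4** — `<path>` quadratic bezier, stroke `#0000ff` → cut (S685, F921). Control points (SVG): P0=(94.490,60.032), P1=(126.013,68.418), P2=(113.140,105.218); sampled at t=k/5. Machine vertices: (94.490,90.128) → (105.323,85.637) → (112.605,78.873) → (116.335,69.836) → (116.513,58.525) → (113.140,44.942). Open path.

**Shape 5** — `<polygon>` rectangle, stroke `#0000ff` → cut (S685, F921). Machine vertices: (35.980,102.775) → (68.145,102.775) → (68.145,58.119) → (35.980,58.119) → (35.980,102.775). Closed: final G1 returns to the first vertex.

**Shape 6** — `<path>` rectangle, stroke `#0000ff` → cut (S685, F921). Machine vertices: (11.578,126.252) → (49.183,126.252) → (49.183,71.000) → (11.578,71.000) → (11.578,126.252). Closed: final G1 returns to the first vertex.

**Shape 7** — `<rect>` rectangle, stroke `#0000ff` → cut (S685, F921). Machine vertices: (38.472,89.616) → (61.788,89.616) → (61.788,40.021) → (38.472,40.021) → (38.472,89.616). Closed: final G1 returns to the first vertex.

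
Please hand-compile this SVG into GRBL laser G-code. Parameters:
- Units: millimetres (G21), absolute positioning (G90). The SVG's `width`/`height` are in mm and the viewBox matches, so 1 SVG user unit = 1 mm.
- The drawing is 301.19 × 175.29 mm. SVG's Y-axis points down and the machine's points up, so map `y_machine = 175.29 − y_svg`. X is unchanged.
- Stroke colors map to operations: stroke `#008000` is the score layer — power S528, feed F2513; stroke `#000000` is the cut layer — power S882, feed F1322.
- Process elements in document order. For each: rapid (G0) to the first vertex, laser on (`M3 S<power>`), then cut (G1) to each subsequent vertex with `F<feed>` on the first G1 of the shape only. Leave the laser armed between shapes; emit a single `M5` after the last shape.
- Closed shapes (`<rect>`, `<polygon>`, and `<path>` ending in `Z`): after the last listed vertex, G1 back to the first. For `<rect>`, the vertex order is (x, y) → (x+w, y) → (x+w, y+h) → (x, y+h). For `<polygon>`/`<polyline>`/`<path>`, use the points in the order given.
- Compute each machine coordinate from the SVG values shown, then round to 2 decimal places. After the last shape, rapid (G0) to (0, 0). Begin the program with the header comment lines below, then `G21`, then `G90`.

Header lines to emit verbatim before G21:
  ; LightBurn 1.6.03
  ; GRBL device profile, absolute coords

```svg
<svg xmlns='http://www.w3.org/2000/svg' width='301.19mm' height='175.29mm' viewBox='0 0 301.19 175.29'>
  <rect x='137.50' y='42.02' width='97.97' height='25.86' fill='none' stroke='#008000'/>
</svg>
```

; LightBurn 1.6.03
; GRBL device profile, absolute coords
G21
G90
G0 X137.50 Y133.27
M3 S528
G1 X235.47 Y133.27 F2513
G1 X235.47 Y107.41
G1 X137.50 Y107.41
G1 X137.50 Y133.27
M5
G0 X0.00 Y0.00

1 u = 1 mm; y_m = 175.29 − y.

[1] `<rect>` rectangle, #008000→score S528 F2513: (137.50,133.27) → (235.47,133.27) → (235.47,107.41) → (137.50,107.41) → (137.50,133.27) (closed)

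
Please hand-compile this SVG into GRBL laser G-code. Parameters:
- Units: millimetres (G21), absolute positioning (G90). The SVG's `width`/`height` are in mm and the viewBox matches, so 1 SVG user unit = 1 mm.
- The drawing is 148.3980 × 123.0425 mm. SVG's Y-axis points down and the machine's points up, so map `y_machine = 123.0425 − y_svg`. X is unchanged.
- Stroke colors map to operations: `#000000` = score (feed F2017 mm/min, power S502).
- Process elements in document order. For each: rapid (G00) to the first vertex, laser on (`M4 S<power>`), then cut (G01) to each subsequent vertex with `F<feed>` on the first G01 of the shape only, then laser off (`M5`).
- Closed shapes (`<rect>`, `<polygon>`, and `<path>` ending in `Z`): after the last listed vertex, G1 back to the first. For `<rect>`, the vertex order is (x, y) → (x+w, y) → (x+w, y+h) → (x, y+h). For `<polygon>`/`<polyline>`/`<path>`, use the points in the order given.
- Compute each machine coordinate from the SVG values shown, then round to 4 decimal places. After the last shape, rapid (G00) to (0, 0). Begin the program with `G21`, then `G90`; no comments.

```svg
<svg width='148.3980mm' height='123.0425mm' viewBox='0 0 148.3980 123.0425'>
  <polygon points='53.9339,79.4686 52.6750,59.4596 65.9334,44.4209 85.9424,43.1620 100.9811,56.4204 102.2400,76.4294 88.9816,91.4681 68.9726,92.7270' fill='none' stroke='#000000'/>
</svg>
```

G21
G90
G00 X53.9339 Y43.5739
M4 S502
G01 X52.6750 Y63.5829 F2017
G01 X65.9334 Y78.6216
G01 X85.9424 Y79.8805
G01 X100.9811 Y66.6221
G01 X102.2400 Y46.6131
G01 X88.9816 Y31.5744
G01 X68.9726 Y30.3155
G01 X53.9339 Y43.5739
M5
G00 X0.0000 Y0.0000

viewBox `0 0 148.3980 123.0425` with mm width/height → 1 unit = 1 mm. Flip: y_m = 123.0425 − y_svg.

**Shape 1** — `<polygon>` regular polygon, stroke `#000000` → score (S502, F2017). Machine vertices: (53.9339,43.5739) → (52.6750,63.5829) → (65.9334,78.6216) → (85.9424,79.8805) → (100.9811,66.6221) → (102.2400,46.6131) → (88.9816,31.5744) → (68.9726,30.3155) → (53.9339,43.5739). Closed: final G1 returns to the first vertex.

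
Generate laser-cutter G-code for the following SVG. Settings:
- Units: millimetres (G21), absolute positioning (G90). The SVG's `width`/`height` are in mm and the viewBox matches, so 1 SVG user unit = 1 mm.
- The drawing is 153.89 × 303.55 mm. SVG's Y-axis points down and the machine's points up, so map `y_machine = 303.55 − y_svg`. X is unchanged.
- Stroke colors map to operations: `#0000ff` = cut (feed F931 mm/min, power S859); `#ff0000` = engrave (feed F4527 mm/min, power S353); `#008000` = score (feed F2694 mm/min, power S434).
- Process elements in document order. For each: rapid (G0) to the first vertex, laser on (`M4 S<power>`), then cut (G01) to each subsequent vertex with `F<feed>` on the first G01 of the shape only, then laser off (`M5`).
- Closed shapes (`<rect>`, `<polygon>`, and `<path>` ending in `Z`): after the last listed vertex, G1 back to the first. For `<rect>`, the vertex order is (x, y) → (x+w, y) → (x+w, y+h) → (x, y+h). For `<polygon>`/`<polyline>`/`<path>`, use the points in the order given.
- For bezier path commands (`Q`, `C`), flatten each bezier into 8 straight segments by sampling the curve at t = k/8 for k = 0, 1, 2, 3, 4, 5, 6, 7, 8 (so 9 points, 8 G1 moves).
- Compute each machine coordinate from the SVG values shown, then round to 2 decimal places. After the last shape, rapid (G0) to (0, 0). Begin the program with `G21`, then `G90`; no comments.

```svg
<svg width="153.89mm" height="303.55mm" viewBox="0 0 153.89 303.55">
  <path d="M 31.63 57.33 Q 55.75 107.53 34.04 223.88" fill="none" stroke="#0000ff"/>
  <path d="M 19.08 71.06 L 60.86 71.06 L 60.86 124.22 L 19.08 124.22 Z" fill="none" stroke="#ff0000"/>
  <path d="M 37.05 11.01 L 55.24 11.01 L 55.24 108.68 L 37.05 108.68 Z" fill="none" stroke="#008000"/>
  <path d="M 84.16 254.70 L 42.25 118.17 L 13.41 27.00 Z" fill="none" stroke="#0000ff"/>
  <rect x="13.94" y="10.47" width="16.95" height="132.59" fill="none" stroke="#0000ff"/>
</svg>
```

viewBox `0 0 153.89 303.55` with mm width/height → 1 unit = 1 mm. Flip: y_m = 303.55 − y_svg.

**Shape 1** — `<path>` quadratic bezier, stroke `#0000ff` → cut (S859, F931). Control points (SVG): P0=(31.63,57.33), P1=(55.75,107.53), P2=(34.04,223.88); sampled at t=k/8. Machine vertices: (31.63,246.22) → (36.94,232.64) → (40.83,216.99) → (43.28,199.27) → (44.29,179.48) → (43.88,157.63) → (42.03,133.71) → (38.75,107.72) → (34.04,79.67). Open path.

**Shape 2** — `<path>` rectangle, stroke `#ff0000` → engrave (S353, F4527). Machine vertices: (19.08,232.49) → (60.86,232.49) → (60.86,179.33) → (19.08,179.33) → (19.08,232.49). Closed: final G1 returns to the first vertex.

**Shape 3** — `<path>` rectangle, stroke `#008000` → score (S434, F2694). Machine vertices: (37.05,292.54) → (55.24,292.54) → (55.24,194.87) → (37.05,194.87) → (37.05,292.54). Closed: final G1 returns to the first vertex.

**Shape 4** — `<path>` closed polygon, stroke `#0000ff` → cut (S859, F931). Machine vertices: (84.16,48.85) → (42.25,185.38) → (13.41,276.55) → (84.16,48.85). Closed: final G1 returns to the first vertex.

**Shape 5** — `<rect>` rectangle, stroke `#0000ff` → cut (S859, F931). Machine vertices: (13.94,293.08) → (30.89,293.08) → (30.89,160.49) → (13.94,160.49) → (13.94,293.08). Closed: final G1 returns to the first vertex.

G21
G90
G0 X31.63 Y246.22
M4 S859
G01 X36.94 Y232.64 F931
G01 X40.83 Y216.99
G01 X43.28 Y199.27
G01 X44.29 Y179.48
G01 X43.88 Y157.63
G01 X42.03 Y133.71
G01 X38.75 Y107.72
G01 X34.04 Y79.67
M5
G0 X19.08 Y232.49
M4 S353
G01 X60.86 Y232.49 F4527
G01 X60.86 Y179.33
G01 X19.08 Y179.33
G01 X19.08 Y232.49
M5
G0 X37.05 Y292.54
M4 S434
G01 X55.24 Y292.54 F2694
G01 X55.24 Y194.87
G01 X37.05 Y194.87
G01 X37.05 Y292.54
M5
G0 X84.16 Y48.85
M4 S859
G01 X42.25 Y185.38 F931
G01 X13.41 Y276.55
G01 X84.16 Y48.85
M5
G0 X13.94 Y293.08
M4 S859
G01 X30.89 Y293.08 F931
G01 X30.89 Y160.49
G01 X13.94 Y160.49
G01 X13.94 Y293.08
M5
G0 X0.00 Y0.00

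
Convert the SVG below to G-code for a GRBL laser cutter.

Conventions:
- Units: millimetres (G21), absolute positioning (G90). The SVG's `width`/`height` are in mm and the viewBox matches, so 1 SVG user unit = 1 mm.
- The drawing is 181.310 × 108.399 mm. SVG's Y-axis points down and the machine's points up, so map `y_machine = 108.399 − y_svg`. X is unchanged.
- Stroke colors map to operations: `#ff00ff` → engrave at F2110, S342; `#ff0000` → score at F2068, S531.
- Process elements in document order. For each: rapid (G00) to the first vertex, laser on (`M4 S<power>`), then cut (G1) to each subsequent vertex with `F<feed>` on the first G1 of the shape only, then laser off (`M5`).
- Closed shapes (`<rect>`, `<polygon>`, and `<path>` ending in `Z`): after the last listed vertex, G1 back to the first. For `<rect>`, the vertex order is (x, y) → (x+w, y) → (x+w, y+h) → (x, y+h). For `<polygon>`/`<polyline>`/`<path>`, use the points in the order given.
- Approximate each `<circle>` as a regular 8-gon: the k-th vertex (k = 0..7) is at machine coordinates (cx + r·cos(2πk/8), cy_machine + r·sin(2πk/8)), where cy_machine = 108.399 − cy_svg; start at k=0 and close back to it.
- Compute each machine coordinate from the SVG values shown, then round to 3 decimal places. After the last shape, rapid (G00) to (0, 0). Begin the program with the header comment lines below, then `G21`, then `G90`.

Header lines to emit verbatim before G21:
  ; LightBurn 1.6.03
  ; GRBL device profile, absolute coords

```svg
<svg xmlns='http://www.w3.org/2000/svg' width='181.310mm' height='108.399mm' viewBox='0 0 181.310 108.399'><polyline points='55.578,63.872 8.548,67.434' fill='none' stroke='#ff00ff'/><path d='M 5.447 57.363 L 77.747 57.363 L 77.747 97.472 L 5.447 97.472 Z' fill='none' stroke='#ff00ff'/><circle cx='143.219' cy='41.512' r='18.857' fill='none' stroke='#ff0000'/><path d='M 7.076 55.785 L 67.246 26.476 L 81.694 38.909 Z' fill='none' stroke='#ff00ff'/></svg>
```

Since the viewBox matches the mm dimensions, user units are millimetres directly. The only transform is the Y-flip y_m = 108.399 − y_svg.

Shape 1 is a line segment drawn with `<polyline>`. Its stroke #ff00ff means engrave at S342, F2110. After flipping Y the toolpath is (55.578,44.527) → (8.548,40.965).

Shape 2 is a rectangle drawn with `<path>`. Its stroke #ff00ff means engrave at S342, F2110. After flipping Y the toolpath is (5.447,51.036) → (77.747,51.036) → (77.747,10.927) → (5.447,10.927) → (5.447,51.036), returning to the start.

Shape 3 is a circle drawn with `<circle>`. Its stroke #ff0000 means score at S531, F2068. After flipping Y the toolpath is (162.076,66.887) → (156.553,80.221) → (143.219,85.744) → (129.885,80.221) → (124.362,66.887) → (129.885,53.553) → (143.219,48.030) → (156.553,53.553) → (162.076,66.887), returning to the start.

Shape 4 is a closed polygon drawn with `<path>`. Its stroke #ff00ff means engrave at S342, F2110. After flipping Y the toolpath is (7.076,52.614) → (67.246,81.923) → (81.694,69.490) → (7.076,52.614), returning to the start.

; LightBurn 1.6.03
; GRBL device profile, absolute coords
G21
G90
G00 X55.578 Y44.527
M4 S342
G1 X8.548 Y40.965 F2110
M5
G00 X5.447 Y51.036
M4 S342
G1 X77.747 Y51.036 F2110
G1 X77.747 Y10.927
G1 X5.447 Y10.927
G1 X5.447 Y51.036
M5
G00 X162.076 Y66.887
M4 S531
G1 X156.553 Y80.221 F2068
G1 X143.219 Y85.744
G1 X129.885 Y80.221
G1 X124.362 Y66.887
G1 X129.885 Y53.553
G1 X143.219 Y48.030
G1 X156.553 Y53.553
G1 X162.076 Y66.887
M5
G00 X7.076 Y52.614
M4 S342
G1 X67.246 Y81.923 F2110
G1 X81.694 Y69.490
G1 X7.076 Y52.614
M5
G00 X0.000 Y0.000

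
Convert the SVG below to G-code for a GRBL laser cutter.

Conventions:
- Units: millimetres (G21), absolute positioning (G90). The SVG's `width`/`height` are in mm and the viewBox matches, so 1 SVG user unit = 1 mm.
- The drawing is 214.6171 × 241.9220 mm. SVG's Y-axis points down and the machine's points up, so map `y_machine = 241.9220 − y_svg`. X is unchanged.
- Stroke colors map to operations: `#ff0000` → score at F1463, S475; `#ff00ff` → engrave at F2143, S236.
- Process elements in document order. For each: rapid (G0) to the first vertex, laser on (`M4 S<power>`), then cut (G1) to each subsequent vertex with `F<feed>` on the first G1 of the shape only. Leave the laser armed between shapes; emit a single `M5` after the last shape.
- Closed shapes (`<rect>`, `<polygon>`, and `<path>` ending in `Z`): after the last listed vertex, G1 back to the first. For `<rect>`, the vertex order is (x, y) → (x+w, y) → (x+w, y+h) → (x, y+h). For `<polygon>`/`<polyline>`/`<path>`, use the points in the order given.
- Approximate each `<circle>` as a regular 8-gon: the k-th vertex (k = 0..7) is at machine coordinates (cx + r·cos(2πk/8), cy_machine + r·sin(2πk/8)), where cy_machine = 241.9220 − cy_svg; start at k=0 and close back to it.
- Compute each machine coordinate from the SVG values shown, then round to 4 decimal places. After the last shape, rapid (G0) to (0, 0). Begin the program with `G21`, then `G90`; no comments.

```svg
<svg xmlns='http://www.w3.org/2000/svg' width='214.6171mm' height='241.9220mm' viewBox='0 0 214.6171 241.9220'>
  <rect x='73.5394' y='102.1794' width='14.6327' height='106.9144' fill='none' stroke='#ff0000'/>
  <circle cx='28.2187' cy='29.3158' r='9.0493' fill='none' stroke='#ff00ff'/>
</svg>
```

G21
G90
G0 X73.5394 Y139.7426
M4 S475
G1 X88.1721 Y139.7426 F1463
G1 X88.1721 Y32.8282
G1 X73.5394 Y32.8282
G1 X73.5394 Y139.7426
G0 X37.2680 Y212.6062
M4 S236
G1 X34.6175 Y219.0050 F2143
G1 X28.2187 Y221.6555
G1 X21.8199 Y219.0050
G1 X19.1694 Y212.6062
G1 X21.8199 Y206.2074
G1 X28.2187 Y203.5569
G1 X34.6175 Y206.2074
G1 X37.2680 Y212.6062
M5
G0 X0.0000 Y0.0000

Since the viewBox matches the mm dimensions, user units are millimetres directly. The only transform is the Y-flip y_m = 241.9220 − y_svg.

Shape 1 is a rectangle drawn with `<rect>`. Its stroke #ff0000 means score at S475, F1463. After flipping Y the toolpath is (73.5394,139.7426) → (88.1721,139.7426) → (88.1721,32.8282) → (73.5394,32.8282) → (73.5394,139.7426), returning to the start.

Shape 2 is a circle drawn with `<circle>`. Its stroke #ff00ff means engrave at S236, F2143. After flipping Y the toolpath is (37.2680,212.6062) → (34.6175,219.0050) → (28.2187,221.6555) → (21.8199,219.0050) → (19.1694,212.6062) → (21.8199,206.2074) → (28.2187,203.5569) → (34.6175,206.2074) → (37.2680,212.6062), returning to the start.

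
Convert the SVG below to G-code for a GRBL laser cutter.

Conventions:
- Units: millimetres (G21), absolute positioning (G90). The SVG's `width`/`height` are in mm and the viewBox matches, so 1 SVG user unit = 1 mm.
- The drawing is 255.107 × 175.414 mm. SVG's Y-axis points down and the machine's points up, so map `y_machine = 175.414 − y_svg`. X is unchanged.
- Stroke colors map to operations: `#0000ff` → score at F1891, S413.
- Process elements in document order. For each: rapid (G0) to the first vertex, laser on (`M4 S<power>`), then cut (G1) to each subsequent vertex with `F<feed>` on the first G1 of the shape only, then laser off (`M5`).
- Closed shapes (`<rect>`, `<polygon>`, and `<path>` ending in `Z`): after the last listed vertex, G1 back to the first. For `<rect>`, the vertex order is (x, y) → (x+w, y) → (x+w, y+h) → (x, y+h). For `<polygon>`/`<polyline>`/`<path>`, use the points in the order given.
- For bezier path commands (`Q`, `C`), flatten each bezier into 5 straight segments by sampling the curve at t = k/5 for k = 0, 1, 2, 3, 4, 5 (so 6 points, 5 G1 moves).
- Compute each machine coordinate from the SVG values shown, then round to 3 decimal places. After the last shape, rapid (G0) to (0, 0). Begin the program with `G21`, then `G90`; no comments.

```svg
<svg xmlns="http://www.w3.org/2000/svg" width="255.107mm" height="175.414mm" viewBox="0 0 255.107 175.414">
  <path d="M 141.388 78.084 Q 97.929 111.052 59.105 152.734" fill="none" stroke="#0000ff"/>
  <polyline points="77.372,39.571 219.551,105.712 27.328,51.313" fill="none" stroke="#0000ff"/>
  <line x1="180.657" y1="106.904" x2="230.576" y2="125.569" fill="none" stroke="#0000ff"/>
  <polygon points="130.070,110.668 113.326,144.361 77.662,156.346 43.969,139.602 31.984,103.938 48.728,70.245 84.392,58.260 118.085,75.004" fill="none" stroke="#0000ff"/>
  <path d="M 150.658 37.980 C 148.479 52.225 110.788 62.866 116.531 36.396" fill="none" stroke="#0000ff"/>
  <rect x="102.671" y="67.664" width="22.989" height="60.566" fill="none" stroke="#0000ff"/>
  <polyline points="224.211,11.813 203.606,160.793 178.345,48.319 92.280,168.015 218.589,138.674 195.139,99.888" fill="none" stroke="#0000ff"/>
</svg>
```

G21
G90
G0 X141.388 Y97.330
M4 S413
G1 X124.190 Y83.794 F1891
G1 X107.362 Y69.561
G1 X90.906 Y54.631
G1 X74.820 Y39.004
G1 X59.105 Y22.680
M5
G0 X77.372 Y135.843
M4 S413
G1 X219.551 Y69.702 F1891
G1 X27.328 Y124.101
M5
G0 X180.657 Y68.510
M4 S413
G1 X230.576 Y49.845 F1891
M5
G0 X130.070 Y64.746
M4 S413
G1 X113.326 Y31.053 F1891
G1 X77.662 Y19.068
G1 X43.969 Y35.812
G1 X31.984 Y71.476
G1 X48.728 Y105.169
G1 X84.392 Y117.154
G1 X118.085 Y100.410
G1 X130.070 Y64.746
M5
G0 X150.658 Y137.434
M4 S413
G1 X145.721 Y129.588 F1891
G1 X136.050 Y124.214
G1 X125.435 Y122.923
G1 X117.666 Y127.321
G1 X116.531 Y139.018
M5
G0 X102.671 Y107.750
M4 S413
G1 X125.660 Y107.750 F1891
G1 X125.660 Y47.184
G1 X102.671 Y47.184
G1 X102.671 Y107.750
M5
G0 X224.211 Y163.601
M4 S413
G1 X203.606 Y14.621 F1891
G1 X178.345 Y127.095
G1 X92.280 Y7.399
G1 X218.589 Y36.740
G1 X195.139 Y75.526
M5
G0 X0.000 Y0.000

Since the viewBox matches the mm dimensions, user units are millimetres directly. The only transform is the Y-flip y_m = 175.414 − y_svg.

Shape 1 is a quadratic bezier drawn with `<path>`. Its stroke #0000ff means score at S413, F1891. After flipping Y the toolpath is (141.388,97.330) → (124.190,83.794) → (107.362,69.561) → (90.906,54.631) → (74.820,39.004) → (59.105,22.680).

Shape 2 is a open polyline drawn with `<polyline>`. Its stroke #0000ff means score at S413, F1891. After flipping Y the toolpath is (77.372,135.843) → (219.551,69.702) → (27.328,124.101).

Shape 3 is a line segment drawn with `<line>`. Its stroke #0000ff means score at S413, F1891. After flipping Y the toolpath is (180.657,68.510) → (230.576,49.845).

Shape 4 is a regular polygon drawn with `<polygon>`. Its stroke #0000ff means score at S413, F1891. After flipping Y the toolpath is (130.070,64.746) → (113.326,31.053) → (77.662,19.068) → (43.969,35.812) → (31.984,71.476) → (48.728,105.169) → (84.392,117.154) → (118.085,100.410) → (130.070,64.746), returning to the start.

Shape 5 is a cubic bezier drawn with `<path>`. Its stroke #0000ff means score at S413, F1891. After flipping Y the toolpath is (150.658,137.434) → (145.721,129.588) → (136.050,124.214) → (125.435,122.923) → (117.666,127.321) → (116.531,139.018).

Shape 6 is a rectangle drawn with `<rect>`. Its stroke #0000ff means score at S413, F1891. After flipping Y the toolpath is (102.671,107.750) → (125.660,107.750) → (125.660,47.184) → (102.671,47.184) → (102.671,107.750), returning to the start.

Shape 7 is a open polyline drawn with `<polyline>`. Its stroke #0000ff means score at S413, F1891. After flipping Y the toolpath is (224.211,163.601) → (203.606,14.621) → (178.345,127.095) → (92.280,7.399) → (218.589,36.740) → (195.139,75.526).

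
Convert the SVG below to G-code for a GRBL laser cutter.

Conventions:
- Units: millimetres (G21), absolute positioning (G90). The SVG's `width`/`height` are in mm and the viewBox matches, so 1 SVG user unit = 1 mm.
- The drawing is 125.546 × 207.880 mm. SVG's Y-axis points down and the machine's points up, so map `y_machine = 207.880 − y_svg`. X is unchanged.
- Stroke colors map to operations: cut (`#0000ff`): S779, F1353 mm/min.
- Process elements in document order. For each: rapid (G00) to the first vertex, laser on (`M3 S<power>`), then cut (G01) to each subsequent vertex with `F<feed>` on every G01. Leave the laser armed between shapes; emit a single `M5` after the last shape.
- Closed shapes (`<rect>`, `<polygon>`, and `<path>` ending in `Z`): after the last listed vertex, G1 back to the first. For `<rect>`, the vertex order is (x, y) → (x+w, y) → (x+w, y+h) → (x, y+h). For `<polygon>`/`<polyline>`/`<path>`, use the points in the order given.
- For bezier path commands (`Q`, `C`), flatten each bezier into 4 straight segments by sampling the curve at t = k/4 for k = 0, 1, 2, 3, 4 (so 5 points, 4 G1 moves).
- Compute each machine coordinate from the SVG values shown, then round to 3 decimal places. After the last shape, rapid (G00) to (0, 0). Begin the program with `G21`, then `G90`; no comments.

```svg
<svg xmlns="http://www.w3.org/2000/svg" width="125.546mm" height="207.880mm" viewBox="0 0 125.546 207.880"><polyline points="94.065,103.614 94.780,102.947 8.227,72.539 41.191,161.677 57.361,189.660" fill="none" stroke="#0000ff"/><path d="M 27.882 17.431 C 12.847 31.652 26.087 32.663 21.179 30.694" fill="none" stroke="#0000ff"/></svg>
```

1 u = 1 mm; y_m = 207.880 − y.

[1] `<polyline>` open polyline, #0000ff→cut S779 F1353: (94.065,104.266) → (94.780,104.933) → (8.227,135.341) → (41.191,46.203) → (57.361,18.220)

[2] `<path>` cubic bezier, #0000ff→cut S779 F1353: (27.882,190.449) → (21.182,182.100) → (20.733,177.746) → (22.183,176.428) → (21.179,177.186)

G21
G90
G00 X94.065 Y104.266
M3 S779
G01 X94.780 Y104.933 F1353
G01 X8.227 Y135.341 F1353
G01 X41.191 Y46.203 F1353
G01 X57.361 Y18.220 F1353
G00 X27.882 Y190.449
M3 S779
G01 X21.182 Y182.100 F1353
G01 X20.733 Y177.746 F1353
G01 X22.183 Y176.428 F1353
G01 X21.179 Y177.186 F1353
M5
G00 X0.000 Y0.000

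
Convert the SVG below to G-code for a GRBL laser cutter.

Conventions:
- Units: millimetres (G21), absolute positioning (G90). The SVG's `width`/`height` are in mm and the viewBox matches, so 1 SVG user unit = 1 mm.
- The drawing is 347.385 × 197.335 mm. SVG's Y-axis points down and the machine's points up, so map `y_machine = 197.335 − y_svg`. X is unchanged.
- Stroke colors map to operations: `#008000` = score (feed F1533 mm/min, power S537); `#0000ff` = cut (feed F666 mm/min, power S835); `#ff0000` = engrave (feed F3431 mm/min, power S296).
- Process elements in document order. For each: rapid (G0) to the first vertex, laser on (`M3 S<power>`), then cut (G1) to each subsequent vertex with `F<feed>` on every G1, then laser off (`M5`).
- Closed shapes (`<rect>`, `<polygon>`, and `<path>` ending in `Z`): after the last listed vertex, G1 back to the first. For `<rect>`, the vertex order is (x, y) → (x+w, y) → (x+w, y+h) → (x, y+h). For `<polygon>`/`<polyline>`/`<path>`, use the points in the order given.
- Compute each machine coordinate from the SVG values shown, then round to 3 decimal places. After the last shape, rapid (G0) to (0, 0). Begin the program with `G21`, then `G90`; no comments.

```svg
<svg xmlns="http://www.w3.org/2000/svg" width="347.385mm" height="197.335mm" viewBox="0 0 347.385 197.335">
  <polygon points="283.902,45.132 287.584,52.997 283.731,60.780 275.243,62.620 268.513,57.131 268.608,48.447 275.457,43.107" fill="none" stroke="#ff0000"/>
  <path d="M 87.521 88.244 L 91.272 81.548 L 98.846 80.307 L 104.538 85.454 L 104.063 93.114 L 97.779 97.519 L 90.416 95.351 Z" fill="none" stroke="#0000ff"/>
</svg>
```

viewBox `0 0 347.385 197.335` with mm width/height → 1 unit = 1 mm. Flip: y_m = 197.335 − y_svg.

**Shape 1** — `<polygon>` regular polygon, stroke `#ff0000` → engrave (S296, F3431). Machine vertices: (283.902,152.203) → (287.584,144.338) → (283.731,136.555) → (275.243,134.715) → (268.513,140.204) → (268.608,148.888) → (275.457,154.228) → (283.902,152.203). Closed: final G1 returns to the first vertex.

**Shape 2** — `<path>` regular polygon, stroke `#0000ff` → cut (S835, F666). Machine vertices: (87.521,109.091) → (91.272,115.787) → (98.846,117.028) → (104.538,111.881) → (104.063,104.221) → (97.779,99.816) → (90.416,101.984) → (87.521,109.091). Closed: final G1 returns to the first vertex.

G21
G90
G0 X283.902 Y152.203
M3 S296
G1 X287.584 Y144.338 F3431
G1 X283.731 Y136.555 F3431
G1 X275.243 Y134.715 F3431
G1 X268.513 Y140.204 F3431
G1 X268.608 Y148.888 F3431
G1 X275.457 Y154.228 F3431
G1 X283.902 Y152.203 F3431
M5
G0 X87.521 Y109.091
M3 S835
G1 X91.272 Y115.787 F666
G1 X98.846 Y117.028 F666
G1 X104.538 Y111.881 F666
G1 X104.063 Y104.221 F666
G1 X97.779 Y99.816 F666
G1 X90.416 Y101.984 F666
G1 X87.521 Y109.091 F666
M5
G0 X0.000 Y0.000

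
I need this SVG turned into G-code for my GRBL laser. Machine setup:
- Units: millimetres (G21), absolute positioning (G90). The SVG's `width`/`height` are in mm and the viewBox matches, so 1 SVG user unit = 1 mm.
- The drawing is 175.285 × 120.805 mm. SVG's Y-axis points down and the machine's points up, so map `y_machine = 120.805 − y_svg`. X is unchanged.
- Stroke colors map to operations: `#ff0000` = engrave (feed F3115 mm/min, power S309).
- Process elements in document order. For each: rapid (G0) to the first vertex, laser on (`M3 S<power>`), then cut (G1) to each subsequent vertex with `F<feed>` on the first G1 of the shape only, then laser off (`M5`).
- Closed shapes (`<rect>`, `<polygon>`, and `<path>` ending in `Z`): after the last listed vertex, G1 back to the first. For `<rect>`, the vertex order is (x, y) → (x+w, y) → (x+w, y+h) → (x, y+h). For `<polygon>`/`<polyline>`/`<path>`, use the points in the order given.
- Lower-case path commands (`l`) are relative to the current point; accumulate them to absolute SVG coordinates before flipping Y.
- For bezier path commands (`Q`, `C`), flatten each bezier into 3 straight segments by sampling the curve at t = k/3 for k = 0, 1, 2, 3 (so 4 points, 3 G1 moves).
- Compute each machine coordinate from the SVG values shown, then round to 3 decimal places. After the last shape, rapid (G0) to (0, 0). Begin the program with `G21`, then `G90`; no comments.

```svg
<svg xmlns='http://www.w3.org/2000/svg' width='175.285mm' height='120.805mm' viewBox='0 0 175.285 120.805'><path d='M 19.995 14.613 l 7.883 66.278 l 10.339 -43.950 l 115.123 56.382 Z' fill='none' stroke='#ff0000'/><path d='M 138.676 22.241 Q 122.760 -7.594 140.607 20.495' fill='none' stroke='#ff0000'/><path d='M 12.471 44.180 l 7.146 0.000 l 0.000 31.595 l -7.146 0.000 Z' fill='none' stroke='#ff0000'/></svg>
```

1 u = 1 mm; y_m = 120.805 − y.

[1] `<path>` closed polygon, #ff0000→engrave S309 F3115: (19.995,106.192) → (27.878,39.914) → (38.217,83.864) → (153.340,27.482) → (19.995,106.192) (closed)

[2] `<path>` quadratic bezier, #ff0000→engrave S309 F3115: (138.676,98.564) → (131.817,112.018) → (132.460,112.600) → (140.607,100.310)

[3] `<path>` rectangle, #ff0000→engrave S309 F3115: (12.471,76.625) → (19.617,76.625) → (19.617,45.030) → (12.471,45.030) → (12.471,76.625) (closed)

G21
G90
G0 X19.995 Y106.192
M3 S309
G1 X27.878 Y39.914 F3115
G1 X38.217 Y83.864
G1 X153.340 Y27.482
G1 X19.995 Y106.192
M5
G0 X138.676 Y98.564
M3 S309
G1 X131.817 Y112.018 F3115
G1 X132.460 Y112.600
G1 X140.607 Y100.310
M5
G0 X12.471 Y76.625
M3 S309
G1 X19.617 Y76.625 F3115
G1 X19.617 Y45.030
G1 X12.471 Y45.030
G1 X12.471 Y76.625
M5
G0 X0.000 Y0.000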